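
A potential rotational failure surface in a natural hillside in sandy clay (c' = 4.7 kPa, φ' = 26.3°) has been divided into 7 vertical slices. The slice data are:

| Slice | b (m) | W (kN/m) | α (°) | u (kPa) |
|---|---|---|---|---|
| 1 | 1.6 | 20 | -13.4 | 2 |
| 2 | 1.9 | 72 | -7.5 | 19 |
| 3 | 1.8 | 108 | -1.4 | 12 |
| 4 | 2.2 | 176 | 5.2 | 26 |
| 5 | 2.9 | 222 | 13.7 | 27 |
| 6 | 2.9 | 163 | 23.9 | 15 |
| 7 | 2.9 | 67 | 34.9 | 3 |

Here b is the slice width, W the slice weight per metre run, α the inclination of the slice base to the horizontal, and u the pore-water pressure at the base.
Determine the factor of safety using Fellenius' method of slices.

Ordinary method of slices: FS = Σ[c'·Δl_i + (W_i cosα_i − u_i·Δl_i)·tanφ'] / Σ W_i sinα_i, with Δl_i = b_i / cosα_i.
Slice 1: Δl = 1.6/cos(-13.4°) = 1.645 m; N'_1 = 20·cos(-13.4°) − 2·1.645 = 16.2; c'Δl = 7.73; W sinα = -4.6
Slice 2: Δl = 1.9/cos(-7.5°) = 1.916 m; N'_2 = 72·cos(-7.5°) − 19·1.916 = 35.0; c'Δl = 9.01; W sinα = -9.4
Slice 3: Δl = 1.8/cos(-1.4°) = 1.801 m; N'_3 = 108·cos(-1.4°) − 12·1.801 = 86.4; c'Δl = 8.46; W sinα = -2.6
Slice 4: Δl = 2.2/cos5.2° = 2.209 m; N'_4 = 176·cos5.2° − 26·2.209 = 117.8; c'Δl = 10.38; W sinα = 16.0
Slice 5: Δl = 2.9/cos13.7° = 2.985 m; N'_5 = 222·cos13.7° − 27·2.985 = 135.1; c'Δl = 14.03; W sinα = 52.6
Slice 6: Δl = 2.9/cos23.9° = 3.172 m; N'_6 = 163·cos23.9° − 15·3.172 = 101.4; c'Δl = 14.91; W sinα = 66.0
Slice 7: Δl = 2.9/cos34.9° = 3.536 m; N'_7 = 67·cos34.9° − 3·3.536 = 44.3; c'Δl = 16.62; W sinα = 38.3
Σc'Δl = 81.1 kN/m; ΣN' = 536.2 kN/m; ΣW sinα = 156.2 kN/m
Resisting = 81.1 + 536.2·tan26.3° = 81.1 + 265.0 = 346.2 kN/m
FS = 346.2 / 156.2 = 2.216

FS = 2.22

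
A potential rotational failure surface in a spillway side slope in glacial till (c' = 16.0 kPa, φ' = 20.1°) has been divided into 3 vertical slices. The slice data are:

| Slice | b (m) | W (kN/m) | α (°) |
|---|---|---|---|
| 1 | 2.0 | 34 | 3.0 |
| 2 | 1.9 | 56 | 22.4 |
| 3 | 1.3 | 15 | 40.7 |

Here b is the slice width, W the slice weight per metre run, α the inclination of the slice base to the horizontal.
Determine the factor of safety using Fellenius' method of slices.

FS = 3.89

Ordinary method of slices: FS = Σ[c'·Δl_i + (W_i cosα_i)·tanφ'] / Σ W_i sinα_i, with Δl_i = b_i / cosα_i.
Slice 1: Δl = 2.0/cos3.0° = 2.003 m; N'_1 = 34·cos3.0° = 34.0; c'Δl = 32.04; W sinα = 1.8
Slice 2: Δl = 1.9/cos22.4° = 2.055 m; N'_2 = 56·cos22.4° = 51.8; c'Δl = 32.88; W sinα = 21.3
Slice 3: Δl = 1.3/cos40.7° = 1.715 m; N'_3 = 15·cos40.7° = 11.4; c'Δl = 27.44; W sinα = 9.8
Σc'Δl = 92.4 kN/m; ΣN' = 97.1 kN/m; ΣW sinα = 32.9 kN/m
Resisting = 92.4 + 97.1·tan20.1° = 92.4 + 35.5 = 127.9 kN/m
FS = 127.9 / 32.9 = 3.887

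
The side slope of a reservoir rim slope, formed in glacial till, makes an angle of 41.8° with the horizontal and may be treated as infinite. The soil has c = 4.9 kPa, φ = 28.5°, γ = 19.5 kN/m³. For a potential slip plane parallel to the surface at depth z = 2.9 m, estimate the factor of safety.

FS = 0.78

For an infinite slope with a slip plane parallel to the surface (no pore pressure): FS = [c + γz cos²β tanφ] / [γz sinβ cosβ].
γz = 19.5·2.9 = 56.55 kN/m²
Numerator = 4.9 + 56.55·cos²41.8°·tan28.5° = 4.9 + 56.55·0.5557·0.5430 = 21.963 kPa
Denominator = 56.55·sin41.8°·cos41.8° = 56.55·0.6665·0.7455 = 28.099 kPa
FS = 21.963 / 28.099 = 0.782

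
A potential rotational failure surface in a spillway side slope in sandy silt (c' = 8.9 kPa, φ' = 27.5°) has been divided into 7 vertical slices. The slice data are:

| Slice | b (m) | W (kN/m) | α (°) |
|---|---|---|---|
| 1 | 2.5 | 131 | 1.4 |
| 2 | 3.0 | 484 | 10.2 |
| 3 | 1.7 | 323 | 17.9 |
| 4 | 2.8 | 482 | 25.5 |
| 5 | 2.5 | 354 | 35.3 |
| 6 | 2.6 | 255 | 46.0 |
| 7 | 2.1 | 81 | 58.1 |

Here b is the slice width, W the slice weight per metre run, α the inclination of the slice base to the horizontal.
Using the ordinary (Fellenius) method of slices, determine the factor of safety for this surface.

FS = 1.36

Ordinary method of slices: FS = Σ[c'·Δl_i + (W_i cosα_i)·tanφ'] / Σ W_i sinα_i, with Δl_i = b_i / cosα_i.
Slice 1: Δl = 2.5/cos1.4° = 2.501 m; N'_1 = 131·cos1.4° = 131.0; c'Δl = 22.26; W sinα = 3.2
Slice 2: Δl = 3.0/cos10.2° = 3.048 m; N'_2 = 484·cos10.2° = 476.4; c'Δl = 27.13; W sinα = 85.7
Slice 3: Δl = 1.7/cos17.9° = 1.786 m; N'_3 = 323·cos17.9° = 307.4; c'Δl = 15.90; W sinα = 99.3
Slice 4: Δl = 2.8/cos25.5° = 3.102 m; N'_4 = 482·cos25.5° = 435.0; c'Δl = 27.61; W sinα = 207.5
Slice 5: Δl = 2.5/cos35.3° = 3.063 m; N'_5 = 354·cos35.3° = 288.9; c'Δl = 27.26; W sinα = 204.6
Slice 6: Δl = 2.6/cos46.0° = 3.743 m; N'_6 = 255·cos46.0° = 177.1; c'Δl = 33.31; W sinα = 183.4
Slice 7: Δl = 2.1/cos58.1° = 3.974 m; N'_7 = 81·cos58.1° = 42.8; c'Δl = 35.37; W sinα = 68.8
Σc'Δl = 188.8 kN/m; ΣN' = 1858.6 kN/m; ΣW sinα = 852.5 kN/m
Resisting = 188.8 + 1858.6·tan27.5° = 188.8 + 967.5 = 1156.4 kN/m
FS = 1156.4 / 852.5 = 1.356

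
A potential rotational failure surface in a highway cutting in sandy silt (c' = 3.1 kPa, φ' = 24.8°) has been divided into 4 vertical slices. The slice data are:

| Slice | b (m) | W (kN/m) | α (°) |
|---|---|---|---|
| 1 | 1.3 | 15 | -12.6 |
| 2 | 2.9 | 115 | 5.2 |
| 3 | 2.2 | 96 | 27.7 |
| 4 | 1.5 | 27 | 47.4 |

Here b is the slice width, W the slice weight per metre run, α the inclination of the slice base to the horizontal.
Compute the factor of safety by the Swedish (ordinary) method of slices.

Ordinary method of slices: FS = Σ[c'·Δl_i + (W_i cosα_i)·tanφ'] / Σ W_i sinα_i, with Δl_i = b_i / cosα_i.
Slice 1: Δl = 1.3/cos(-12.6°) = 1.332 m; N'_1 = 15·cos(-12.6°) = 14.6; c'Δl = 4.13; W sinα = -3.3
Slice 2: Δl = 2.9/cos5.2° = 2.912 m; N'_2 = 115·cos5.2° = 114.5; c'Δl = 9.03; W sinα = 10.4
Slice 3: Δl = 2.2/cos27.7° = 2.485 m; N'_3 = 96·cos27.7° = 85.0; c'Δl = 7.70; W sinα = 44.6
Slice 4: Δl = 1.5/cos47.4° = 2.216 m; N'_4 = 27·cos47.4° = 18.3; c'Δl = 6.87; W sinα = 19.9
Σc'Δl = 27.7 kN/m; ΣN' = 232.4 kN/m; ΣW sinα = 71.7 kN/m
Resisting = 27.7 + 232.4·tan24.8° = 27.7 + 107.4 = 135.1 kN/m
FS = 135.1 / 71.7 = 1.886

FS = 1.89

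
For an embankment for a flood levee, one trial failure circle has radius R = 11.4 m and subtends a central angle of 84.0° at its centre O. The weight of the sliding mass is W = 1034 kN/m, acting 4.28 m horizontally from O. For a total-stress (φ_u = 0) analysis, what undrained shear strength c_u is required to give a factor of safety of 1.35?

c_u = 31.4 kPa

FS = c_u·L_a·R / (W·d), so c_u = FS·W·d / (L_a·R).
Arc length L_a = R·θ = 11.4·(84.0°·π/180) = 11.4·1.4661 = 16.71 m
c_u = 1.35·1034·4.28 / (16.71·11.4) = 5974.5 / 190.53 = 31.36 kPa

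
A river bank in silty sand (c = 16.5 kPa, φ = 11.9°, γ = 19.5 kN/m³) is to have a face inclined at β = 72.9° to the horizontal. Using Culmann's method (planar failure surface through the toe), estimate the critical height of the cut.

H_c = 6.14 m

Culmann's analysis gives the critical failure plane at α_cr = (β + φ)/2 = (72.9 + 11.9)/2 = 42.4°, and the critical height
H_c = (4c/γ) · sinβ cosφ / [1 − cos(β − φ)]
    = (4·16.5/19.5) · sin72.9°·cos11.9° / [1 − cos(61.0°)]
    = 3.385 · 0.9558·0.9785 / [1 − 0.4848]
    = 3.385 · 0.9353 / 0.5152
    = 6.14 m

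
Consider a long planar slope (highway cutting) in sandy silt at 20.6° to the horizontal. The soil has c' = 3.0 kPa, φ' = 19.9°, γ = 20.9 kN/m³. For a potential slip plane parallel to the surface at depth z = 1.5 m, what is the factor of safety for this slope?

For an infinite slope with a slip plane parallel to the surface (no pore pressure): FS = [c' + γz cos²β tanφ'] / [γz sinβ cosβ].
γz = 20.9·1.5 = 31.35 kN/m²
Numerator = 3.0 + 31.35·cos²20.6°·tan19.9° = 3.0 + 31.35·0.8762·0.3620 = 12.944 kPa
Denominator = 31.35·sin20.6°·cos20.6° = 31.35·0.3518·0.9361 = 10.325 kPa
FS = 12.944 / 10.325 = 1.254

FS = 1.25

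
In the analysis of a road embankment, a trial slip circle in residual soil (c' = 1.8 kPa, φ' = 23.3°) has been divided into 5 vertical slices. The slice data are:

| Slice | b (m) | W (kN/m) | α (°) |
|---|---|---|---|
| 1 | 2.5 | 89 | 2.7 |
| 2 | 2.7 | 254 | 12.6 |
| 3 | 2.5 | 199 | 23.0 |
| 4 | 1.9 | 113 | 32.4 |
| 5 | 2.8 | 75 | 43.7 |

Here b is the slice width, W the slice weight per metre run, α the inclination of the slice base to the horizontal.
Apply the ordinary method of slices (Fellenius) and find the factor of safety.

FS = 1.26

Ordinary method of slices: FS = Σ[c'·Δl_i + (W_i cosα_i)·tanφ'] / Σ W_i sinα_i, with Δl_i = b_i / cosα_i.
Slice 1: Δl = 2.5/cos2.7° = 2.503 m; N'_1 = 89·cos2.7° = 88.9; c'Δl = 4.51; W sinα = 4.2
Slice 2: Δl = 2.7/cos12.6° = 2.767 m; N'_2 = 254·cos12.6° = 247.9; c'Δl = 4.98; W sinα = 55.4
Slice 3: Δl = 2.5/cos23.0° = 2.716 m; N'_3 = 199·cos23.0° = 183.2; c'Δl = 4.89; W sinα = 77.8
Slice 4: Δl = 1.9/cos32.4° = 2.250 m; N'_4 = 113·cos32.4° = 95.4; c'Δl = 4.05; W sinα = 60.5
Slice 5: Δl = 2.8/cos43.7° = 3.873 m; N'_5 = 75·cos43.7° = 54.2; c'Δl = 6.97; W sinα = 51.8
Σc'Δl = 25.4 kN/m; ΣN' = 669.6 kN/m; ΣW sinα = 249.7 kN/m
Resisting = 25.4 + 669.6·tan23.3° = 25.4 + 288.4 = 313.8 kN/m
FS = 313.8 / 249.7 = 1.256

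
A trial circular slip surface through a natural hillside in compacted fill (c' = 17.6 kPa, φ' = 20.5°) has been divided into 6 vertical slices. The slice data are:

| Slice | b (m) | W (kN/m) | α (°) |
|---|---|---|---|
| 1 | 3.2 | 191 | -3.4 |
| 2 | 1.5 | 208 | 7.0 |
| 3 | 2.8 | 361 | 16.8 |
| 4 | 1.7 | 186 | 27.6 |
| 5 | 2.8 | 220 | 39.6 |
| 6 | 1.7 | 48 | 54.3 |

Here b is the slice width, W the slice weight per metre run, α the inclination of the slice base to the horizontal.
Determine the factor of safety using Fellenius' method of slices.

Ordinary method of slices: FS = Σ[c'·Δl_i + (W_i cosα_i)·tanφ'] / Σ W_i sinα_i, with Δl_i = b_i / cosα_i.
Slice 1: Δl = 3.2/cos(-3.4°) = 3.206 m; N'_1 = 191·cos(-3.4°) = 190.7; c'Δl = 56.42; W sinα = -11.3
Slice 2: Δl = 1.5/cos7.0° = 1.511 m; N'_2 = 208·cos7.0° = 206.4; c'Δl = 26.60; W sinα = 25.3
Slice 3: Δl = 2.8/cos16.8° = 2.925 m; N'_3 = 361·cos16.8° = 345.6; c'Δl = 51.48; W sinα = 104.3
Slice 4: Δl = 1.7/cos27.6° = 1.918 m; N'_4 = 186·cos27.6° = 164.8; c'Δl = 33.76; W sinα = 86.2
Slice 5: Δl = 2.8/cos39.6° = 3.634 m; N'_5 = 220·cos39.6° = 169.5; c'Δl = 63.96; W sinα = 140.2
Slice 6: Δl = 1.7/cos54.3° = 2.913 m; N'_6 = 48·cos54.3° = 28.0; c'Δl = 51.27; W sinα = 39.0
Σc'Δl = 283.5 kN/m; ΣN' = 1105.1 kN/m; ΣW sinα = 383.7 kN/m
Resisting = 283.5 + 1105.1·tan20.5° = 283.5 + 413.2 = 696.7 kN/m
FS = 696.7 / 383.7 = 1.815

FS = 1.82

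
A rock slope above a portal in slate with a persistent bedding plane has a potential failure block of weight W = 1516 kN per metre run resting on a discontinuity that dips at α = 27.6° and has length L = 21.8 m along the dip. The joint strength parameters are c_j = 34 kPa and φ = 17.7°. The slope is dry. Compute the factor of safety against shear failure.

Resolving the block weight along and normal to the plane and applying the Mohr–Coulomb strength on the joint:
N' = W cosα = 1516·cos27.6° = 1343.5 kN/m
Driving force T = W sinα = 1516·sin27.6° = 702.4 kN/m
Resisting force R = c_j·L + N'·tanφ = 34·21.8 + 1343.5·tan17.7° = 741.2 + 428.8 = 1170.0 kN/m
FS = R / T = 1170.0 / 702.4 = 1.666

FS = 1.67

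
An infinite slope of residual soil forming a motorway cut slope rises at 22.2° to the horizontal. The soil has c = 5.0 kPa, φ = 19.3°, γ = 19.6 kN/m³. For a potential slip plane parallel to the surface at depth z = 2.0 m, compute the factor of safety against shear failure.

FS = 1.22

For an infinite slope with a slip plane parallel to the surface (no pore pressure): FS = [c + γz cos²β tanφ] / [γz sinβ cosβ].
γz = 19.6·2.0 = 39.20 kN/m²
Numerator = 5.0 + 39.20·cos²22.2°·tan19.3° = 5.0 + 39.20·0.8572·0.3502 = 16.768 kPa
Denominator = 39.20·sin22.2°·cos22.2° = 39.20·0.3778·0.9259 = 13.713 kPa
FS = 16.768 / 13.713 = 1.223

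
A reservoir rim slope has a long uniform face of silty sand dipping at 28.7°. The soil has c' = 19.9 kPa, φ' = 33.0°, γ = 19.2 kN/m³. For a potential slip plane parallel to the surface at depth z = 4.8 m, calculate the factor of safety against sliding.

For an infinite slope with a slip plane parallel to the surface (no pore pressure): FS = [c' + γz cos²β tanφ'] / [γz sinβ cosβ].
γz = 19.2·4.8 = 92.16 kN/m²
Numerator = 19.9 + 92.16·cos²28.7°·tan33.0° = 19.9 + 92.16·0.7694·0.6494 = 65.947 kPa
Denominator = 92.16·sin28.7°·cos28.7° = 92.16·0.4802·0.8771 = 38.820 kPa
FS = 65.947 / 38.820 = 1.699

FS = 1.70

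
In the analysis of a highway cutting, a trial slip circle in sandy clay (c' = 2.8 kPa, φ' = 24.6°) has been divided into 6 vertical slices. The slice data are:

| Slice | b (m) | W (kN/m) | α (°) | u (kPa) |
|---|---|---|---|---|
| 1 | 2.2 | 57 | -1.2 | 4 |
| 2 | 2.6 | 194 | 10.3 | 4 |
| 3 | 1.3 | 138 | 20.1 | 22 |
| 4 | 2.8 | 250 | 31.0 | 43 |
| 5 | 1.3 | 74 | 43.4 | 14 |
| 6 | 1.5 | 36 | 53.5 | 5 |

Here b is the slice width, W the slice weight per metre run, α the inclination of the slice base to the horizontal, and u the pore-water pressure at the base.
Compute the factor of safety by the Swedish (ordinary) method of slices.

Ordinary method of slices: FS = Σ[c'·Δl_i + (W_i cosα_i − u_i·Δl_i)·tanφ'] / Σ W_i sinα_i, with Δl_i = b_i / cosα_i.
Slice 1: Δl = 2.2/cos(-1.2°) = 2.200 m; N'_1 = 57·cos(-1.2°) − 4·2.200 = 48.2; c'Δl = 6.16; W sinα = -1.2
Slice 2: Δl = 2.6/cos10.3° = 2.643 m; N'_2 = 194·cos10.3° − 4·2.643 = 180.3; c'Δl = 7.40; W sinα = 34.7
Slice 3: Δl = 1.3/cos20.1° = 1.384 m; N'_3 = 138·cos20.1° − 22·1.384 = 99.1; c'Δl = 3.88; W sinα = 47.4
Slice 4: Δl = 2.8/cos31.0° = 3.267 m; N'_4 = 250·cos31.0° − 43·3.267 = 73.8; c'Δl = 9.15; W sinα = 128.8
Slice 5: Δl = 1.3/cos43.4° = 1.789 m; N'_5 = 74·cos43.4° − 14·1.789 = 28.7; c'Δl = 5.01; W sinα = 50.8
Slice 6: Δl = 1.5/cos53.5° = 2.522 m; N'_6 = 36·cos53.5° − 5·2.522 = 8.8; c'Δl = 7.06; W sinα = 28.9
Σc'Δl = 38.7 kN/m; ΣN' = 439.0 kN/m; ΣW sinα = 289.5 kN/m
Resisting = 38.7 + 439.0·tan24.6° = 38.7 + 201.0 = 239.6 kN/m
FS = 239.6 / 289.5 = 0.828

FS = 0.83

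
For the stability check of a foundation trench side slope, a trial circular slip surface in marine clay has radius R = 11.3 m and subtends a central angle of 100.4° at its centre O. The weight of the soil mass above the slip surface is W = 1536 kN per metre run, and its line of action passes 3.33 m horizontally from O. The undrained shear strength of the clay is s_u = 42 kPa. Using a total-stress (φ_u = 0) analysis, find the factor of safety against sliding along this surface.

Taking moments about the centre O, the resisting moment is provided by the undrained shear strength acting along the arc:
Arc length L_a = R·θ = 11.3·(100.4°·π/180) = 11.3·1.7523 = 19.80 m
M_R = s_u·L_a·R = 42·19.80·11.3 = 9397.6 kN·m/m
M_D = W·d = 1536·3.33 = 5114.9 kN·m/m
FS = M_R / M_D = 9397.6 / 5114.9 = 1.837

FS = 1.84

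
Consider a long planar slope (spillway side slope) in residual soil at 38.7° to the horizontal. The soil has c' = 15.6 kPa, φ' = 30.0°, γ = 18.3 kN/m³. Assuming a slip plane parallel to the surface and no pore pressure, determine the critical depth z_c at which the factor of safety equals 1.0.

z_c = 6.25 m

Setting FS = 1.00 in FS = [c' + γz cos²β tanφ'] / [γz sinβ cosβ] and solving for z:
z = c' / [γ cosβ (FS·sinβ − cosβ·tanφ')]
  = 15.6 / [18.3·cos38.7°·(1.00·sin38.7° − cos38.7°·tan30.0°)]
  = 15.6 / [18.3·0.7804·(1.00·0.6252 − 0.7804·0.5774)]
  = 15.6 / 2.4945 = 6.254 m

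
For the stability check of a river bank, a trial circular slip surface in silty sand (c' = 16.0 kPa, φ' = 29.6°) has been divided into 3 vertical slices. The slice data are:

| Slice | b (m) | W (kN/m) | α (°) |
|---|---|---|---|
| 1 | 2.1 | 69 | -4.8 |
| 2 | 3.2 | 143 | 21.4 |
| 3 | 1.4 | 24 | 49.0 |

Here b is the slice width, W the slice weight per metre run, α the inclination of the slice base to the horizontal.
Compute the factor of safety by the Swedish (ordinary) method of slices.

FS = 3.82

Ordinary method of slices: FS = Σ[c'·Δl_i + (W_i cosα_i)·tanφ'] / Σ W_i sinα_i, with Δl_i = b_i / cosα_i.
Slice 1: Δl = 2.1/cos(-4.8°) = 2.107 m; N'_1 = 69·cos(-4.8°) = 68.8; c'Δl = 33.72; W sinα = -5.8
Slice 2: Δl = 3.2/cos21.4° = 3.437 m; N'_2 = 143·cos21.4° = 133.1; c'Δl = 54.99; W sinα = 52.2
Slice 3: Δl = 1.4/cos49.0° = 2.134 m; N'_3 = 24·cos49.0° = 15.7; c'Δl = 34.14; W sinα = 18.1
Σc'Δl = 122.9 kN/m; ΣN' = 217.6 kN/m; ΣW sinα = 64.5 kN/m
Resisting = 122.9 + 217.6·tan29.6° = 122.9 + 123.6 = 246.5 kN/m
FS = 246.5 / 64.5 = 3.821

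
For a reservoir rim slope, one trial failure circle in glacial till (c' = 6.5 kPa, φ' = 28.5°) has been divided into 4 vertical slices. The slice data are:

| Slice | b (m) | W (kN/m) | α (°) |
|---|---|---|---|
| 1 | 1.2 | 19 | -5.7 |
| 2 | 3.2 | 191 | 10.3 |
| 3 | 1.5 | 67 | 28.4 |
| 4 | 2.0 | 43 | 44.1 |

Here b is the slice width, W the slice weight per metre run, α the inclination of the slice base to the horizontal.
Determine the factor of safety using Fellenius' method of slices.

FS = 2.33

Ordinary method of slices: FS = Σ[c'·Δl_i + (W_i cosα_i)·tanφ'] / Σ W_i sinα_i, with Δl_i = b_i / cosα_i.
Slice 1: Δl = 1.2/cos(-5.7°) = 1.206 m; N'_1 = 19·cos(-5.7°) = 18.9; c'Δl = 7.84; W sinα = -1.9
Slice 2: Δl = 3.2/cos10.3° = 3.252 m; N'_2 = 191·cos10.3° = 187.9; c'Δl = 21.14; W sinα = 34.2
Slice 3: Δl = 1.5/cos28.4° = 1.705 m; N'_3 = 67·cos28.4° = 58.9; c'Δl = 11.08; W sinα = 31.9
Slice 4: Δl = 2.0/cos44.1° = 2.785 m; N'_4 = 43·cos44.1° = 30.9; c'Δl = 18.10; W sinα = 29.9
Σc'Δl = 58.2 kN/m; ΣN' = 296.6 kN/m; ΣW sinα = 94.1 kN/m
Resisting = 58.2 + 296.6·tan28.5° = 58.2 + 161.1 = 219.2 kN/m
FS = 219.2 / 94.1 = 2.331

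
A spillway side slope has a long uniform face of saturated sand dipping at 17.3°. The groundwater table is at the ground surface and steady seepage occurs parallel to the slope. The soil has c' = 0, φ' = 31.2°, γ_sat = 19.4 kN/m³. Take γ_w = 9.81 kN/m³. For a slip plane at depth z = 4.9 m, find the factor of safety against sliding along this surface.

With seepage parallel to the slope and the water table at the surface, the effective normal stress on the slip plane uses the buoyant unit weight γ' = γ_sat − γ_w while the driving shear stress uses γ_sat:
FS = [c' + γ' z cos²β tanφ'] / [γ_sat z sinβ cosβ]
(For c' = 0 this reduces to FS = (γ'/γ_sat)·tanφ'/tanβ.)
γ' = 19.4 − 9.81 = 9.59 kN/m³
Numerator = 0.0 + 9.59·4.9·cos²17.3°·tan31.2° = 0.0 + 9.59·4.9·0.9116·0.6056 = 25.942 kPa
Denominator = 19.4·4.9·sin17.3°·cos17.3° = 19.4·4.9·0.2974·0.9548 = 26.990 kPa
FS = 25.942 / 26.990 = 0.961

FS = 0.96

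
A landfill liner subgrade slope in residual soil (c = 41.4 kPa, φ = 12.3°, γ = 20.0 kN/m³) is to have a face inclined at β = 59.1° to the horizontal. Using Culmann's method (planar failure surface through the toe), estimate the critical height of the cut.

Culmann's analysis gives the critical failure plane at α_cr = (β + φ)/2 = (59.1 + 12.3)/2 = 35.7°, and the critical height
H_c = (4c/γ) · sinβ cosφ / [1 − cos(β − φ)]
    = (4·41.4/20.0) · sin59.1°·cos12.3° / [1 − cos(46.8°)]
    = 8.280 · 0.8581·0.9770 / [1 − 0.6845]
    = 8.280 · 0.8384 / 0.3155
    = 22.01 m

H_c = 22.01 m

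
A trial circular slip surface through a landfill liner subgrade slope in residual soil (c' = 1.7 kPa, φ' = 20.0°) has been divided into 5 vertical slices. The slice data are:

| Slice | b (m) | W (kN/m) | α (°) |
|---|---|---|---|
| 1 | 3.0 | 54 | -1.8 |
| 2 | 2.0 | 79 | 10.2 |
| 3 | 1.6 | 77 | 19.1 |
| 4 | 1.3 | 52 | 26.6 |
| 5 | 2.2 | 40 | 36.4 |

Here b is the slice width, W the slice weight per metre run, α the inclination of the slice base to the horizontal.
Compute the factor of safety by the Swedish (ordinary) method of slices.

FS = 1.44

Ordinary method of slices: FS = Σ[c'·Δl_i + (W_i cosα_i)·tanφ'] / Σ W_i sinα_i, with Δl_i = b_i / cosα_i.
Slice 1: Δl = 3.0/cos(-1.8°) = 3.001 m; N'_1 = 54·cos(-1.8°) = 54.0; c'Δl = 5.10; W sinα = -1.7
Slice 2: Δl = 2.0/cos10.2° = 2.032 m; N'_2 = 79·cos10.2° = 77.8; c'Δl = 3.45; W sinα = 14.0
Slice 3: Δl = 1.6/cos19.1° = 1.693 m; N'_3 = 77·cos19.1° = 72.8; c'Δl = 2.88; W sinα = 25.2
Slice 4: Δl = 1.3/cos26.6° = 1.454 m; N'_4 = 52·cos26.6° = 46.5; c'Δl = 2.47; W sinα = 23.3
Slice 5: Δl = 2.2/cos36.4° = 2.733 m; N'_5 = 40·cos36.4° = 32.2; c'Δl = 4.65; W sinα = 23.7
Σc'Δl = 18.6 kN/m; ΣN' = 283.2 kN/m; ΣW sinα = 84.5 kN/m
Resisting = 18.6 + 283.2·tan20.0° = 18.6 + 103.1 = 121.6 kN/m
FS = 121.6 / 84.5 = 1.439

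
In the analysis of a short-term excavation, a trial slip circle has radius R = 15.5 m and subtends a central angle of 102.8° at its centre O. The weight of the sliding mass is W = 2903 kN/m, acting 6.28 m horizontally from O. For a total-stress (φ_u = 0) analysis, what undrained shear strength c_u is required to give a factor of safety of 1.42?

FS = c_u·L_a·R / (W·d), so c_u = FS·W·d / (L_a·R).
Arc length L_a = R·θ = 15.5·(102.8°·π/180) = 15.5·1.7942 = 27.81 m
c_u = 1.42·2903·6.28 / (27.81·15.5) = 25887.8 / 431.06 = 60.06 kPa

c_u = 60.1 kPa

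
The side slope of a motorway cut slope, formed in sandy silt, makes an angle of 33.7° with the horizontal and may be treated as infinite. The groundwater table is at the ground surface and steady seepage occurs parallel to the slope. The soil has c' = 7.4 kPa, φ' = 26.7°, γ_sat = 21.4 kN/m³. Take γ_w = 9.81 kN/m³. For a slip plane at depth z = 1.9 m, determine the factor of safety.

With seepage parallel to the slope and the water table at the surface, the effective normal stress on the slip plane uses the buoyant unit weight γ' = γ_sat − γ_w while the driving shear stress uses γ_sat:
FS = [c' + γ' z cos²β tanφ'] / [γ_sat z sinβ cosβ]
γ' = 21.4 − 9.81 = 11.59 kN/m³
Numerator = 7.4 + 11.59·1.9·cos²33.7°·tan26.7° = 7.4 + 11.59·1.9·0.6921·0.5029 = 15.066 kPa
Denominator = 21.4·1.9·sin33.7°·cos33.7° = 21.4·1.9·0.5548·0.8320 = 18.769 kPa
FS = 15.066 / 18.769 = 0.803

FS = 0.80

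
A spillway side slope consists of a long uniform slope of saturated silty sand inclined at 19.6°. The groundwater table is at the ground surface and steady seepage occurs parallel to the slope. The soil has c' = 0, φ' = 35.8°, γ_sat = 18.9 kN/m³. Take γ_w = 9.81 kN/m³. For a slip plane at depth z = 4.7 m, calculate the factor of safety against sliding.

With seepage parallel to the slope and the water table at the surface, the effective normal stress on the slip plane uses the buoyant unit weight γ' = γ_sat − γ_w while the driving shear stress uses γ_sat:
FS = [c' + γ' z cos²β tanφ'] / [γ_sat z sinβ cosβ]
(For c' = 0 this reduces to FS = (γ'/γ_sat)·tanφ'/tanβ.)
γ' = 18.9 − 9.81 = 9.09 kN/m³
Numerator = 0.0 + 9.09·4.7·cos²19.6°·tan35.8° = 0.0 + 9.09·4.7·0.8875·0.7212 = 27.346 kPa
Denominator = 18.9·4.7·sin19.6°·cos19.6° = 18.9·4.7·0.3355·0.9421 = 28.072 kPa
FS = 27.346 / 28.072 = 0.974

FS = 0.97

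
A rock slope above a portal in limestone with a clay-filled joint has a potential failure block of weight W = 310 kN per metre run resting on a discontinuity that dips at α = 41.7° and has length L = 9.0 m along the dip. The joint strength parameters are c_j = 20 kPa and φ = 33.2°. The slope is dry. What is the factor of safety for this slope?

FS = 1.61

Resolving the block weight along and normal to the plane and applying the Mohr–Coulomb strength on the joint:
N' = W cosα = 310·cos41.7° = 231.5 kN/m
Driving force T = W sinα = 310·sin41.7° = 206.2 kN/m
Resisting force R = c_j·L + N'·tanφ = 20·9.0 + 231.5·tan33.2° = 180.0 + 151.5 = 331.5 kN/m
FS = R / T = 331.5 / 206.2 = 1.607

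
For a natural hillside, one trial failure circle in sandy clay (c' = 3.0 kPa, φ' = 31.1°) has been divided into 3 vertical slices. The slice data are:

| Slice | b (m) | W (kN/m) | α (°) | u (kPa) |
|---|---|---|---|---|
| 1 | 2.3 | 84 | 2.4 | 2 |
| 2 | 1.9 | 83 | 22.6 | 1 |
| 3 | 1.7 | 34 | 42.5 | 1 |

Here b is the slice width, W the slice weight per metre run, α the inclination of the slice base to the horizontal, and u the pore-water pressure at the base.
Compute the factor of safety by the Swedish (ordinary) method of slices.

Ordinary method of slices: FS = Σ[c'·Δl_i + (W_i cosα_i − u_i·Δl_i)·tanφ'] / Σ W_i sinα_i, with Δl_i = b_i / cosα_i.
Slice 1: Δl = 2.3/cos2.4° = 2.302 m; N'_1 = 84·cos2.4° − 2·2.302 = 79.3; c'Δl = 6.91; W sinα = 3.5
Slice 2: Δl = 1.9/cos22.6° = 2.058 m; N'_2 = 83·cos22.6° − 1·2.058 = 74.6; c'Δl = 6.17; W sinα = 31.9
Slice 3: Δl = 1.7/cos42.5° = 2.306 m; N'_3 = 34·cos42.5° − 1·2.306 = 22.8; c'Δl = 6.92; W sinα = 23.0
Σc'Δl = 20.0 kN/m; ΣN' = 176.7 kN/m; ΣW sinα = 58.4 kN/m
Resisting = 20.0 + 176.7·tan31.1° = 20.0 + 106.6 = 126.6 kN/m
FS = 126.6 / 58.4 = 2.168

FS = 2.17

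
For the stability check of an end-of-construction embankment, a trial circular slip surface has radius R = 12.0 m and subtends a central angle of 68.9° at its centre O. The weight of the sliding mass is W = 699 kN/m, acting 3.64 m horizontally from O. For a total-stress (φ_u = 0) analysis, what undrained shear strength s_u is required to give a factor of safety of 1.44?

FS = s_u·L_a·R / (W·d), so s_u = FS·W·d / (L_a·R).
Arc length L_a = R·θ = 12.0·(68.9°·π/180) = 12.0·1.2025 = 14.43 m
s_u = 1.44·699·3.64 / (14.43·12.0) = 3663.9 / 173.16 = 21.16 kPa

s_u = 21.2 kPa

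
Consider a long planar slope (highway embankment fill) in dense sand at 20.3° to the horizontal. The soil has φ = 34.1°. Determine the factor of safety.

FS = 1.83

For a dry cohesionless infinite slope the factor of safety is FS = tanφ / tanβ.
FS = tan34.1° / tan20.3° = 0.6771 / 0.3699 = 1.830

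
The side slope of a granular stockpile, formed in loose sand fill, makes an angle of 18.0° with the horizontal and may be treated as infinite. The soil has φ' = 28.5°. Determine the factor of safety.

For a dry cohesionless infinite slope the factor of safety is FS = tanφ' / tanβ.
FS = tan28.5° / tan18.0° = 0.5430 / 0.3249 = 1.671

FS = 1.67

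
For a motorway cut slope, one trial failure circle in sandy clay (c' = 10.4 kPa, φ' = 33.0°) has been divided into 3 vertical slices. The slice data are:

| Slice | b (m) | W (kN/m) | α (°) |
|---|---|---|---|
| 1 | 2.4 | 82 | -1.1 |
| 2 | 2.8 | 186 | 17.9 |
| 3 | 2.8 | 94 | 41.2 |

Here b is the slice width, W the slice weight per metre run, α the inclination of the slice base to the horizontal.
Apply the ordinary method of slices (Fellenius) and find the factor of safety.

FS = 2.62

Ordinary method of slices: FS = Σ[c'·Δl_i + (W_i cosα_i)·tanφ'] / Σ W_i sinα_i, with Δl_i = b_i / cosα_i.
Slice 1: Δl = 2.4/cos(-1.1°) = 2.400 m; N'_1 = 82·cos(-1.1°) = 82.0; c'Δl = 24.96; W sinα = -1.6
Slice 2: Δl = 2.8/cos17.9° = 2.942 m; N'_2 = 186·cos17.9° = 177.0; c'Δl = 30.60; W sinα = 57.2
Slice 3: Δl = 2.8/cos41.2° = 3.721 m; N'_3 = 94·cos41.2° = 70.7; c'Δl = 38.70; W sinα = 61.9
Σc'Δl = 94.3 kN/m; ΣN' = 329.7 kN/m; ΣW sinα = 117.5 kN/m
Resisting = 94.3 + 329.7·tan33.0° = 94.3 + 214.1 = 308.4 kN/m
FS = 308.4 / 117.5 = 2.624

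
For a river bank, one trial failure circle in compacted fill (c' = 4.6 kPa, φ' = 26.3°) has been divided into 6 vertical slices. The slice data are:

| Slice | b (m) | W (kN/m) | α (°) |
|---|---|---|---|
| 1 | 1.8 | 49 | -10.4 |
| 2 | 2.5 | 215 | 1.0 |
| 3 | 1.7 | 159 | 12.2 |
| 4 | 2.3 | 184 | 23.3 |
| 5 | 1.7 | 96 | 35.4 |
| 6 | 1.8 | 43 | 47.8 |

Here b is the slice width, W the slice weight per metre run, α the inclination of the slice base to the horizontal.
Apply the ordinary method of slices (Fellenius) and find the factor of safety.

Ordinary method of slices: FS = Σ[c'·Δl_i + (W_i cosα_i)·tanφ'] / Σ W_i sinα_i, with Δl_i = b_i / cosα_i.
Slice 1: Δl = 1.8/cos(-10.4°) = 1.830 m; N'_1 = 49·cos(-10.4°) = 48.2; c'Δl = 8.42; W sinα = -8.8
Slice 2: Δl = 2.5/cos1.0° = 2.500 m; N'_2 = 215·cos1.0° = 215.0; c'Δl = 11.50; W sinα = 3.8
Slice 3: Δl = 1.7/cos12.2° = 1.739 m; N'_3 = 159·cos12.2° = 155.4; c'Δl = 8.00; W sinα = 33.6
Slice 4: Δl = 2.3/cos23.3° = 2.504 m; N'_4 = 184·cos23.3° = 169.0; c'Δl = 11.52; W sinα = 72.8
Slice 5: Δl = 1.7/cos35.4° = 2.086 m; N'_5 = 96·cos35.4° = 78.3; c'Δl = 9.59; W sinα = 55.6
Slice 6: Δl = 1.8/cos47.8° = 2.680 m; N'_6 = 43·cos47.8° = 28.9; c'Δl = 12.33; W sinα = 31.9
Σc'Δl = 61.4 kN/m; ΣN' = 694.7 kN/m; ΣW sinα = 188.8 kN/m
Resisting = 61.4 + 694.7·tan26.3° = 61.4 + 343.3 = 404.7 kN/m
FS = 404.7 / 188.8 = 2.144

FS = 2.14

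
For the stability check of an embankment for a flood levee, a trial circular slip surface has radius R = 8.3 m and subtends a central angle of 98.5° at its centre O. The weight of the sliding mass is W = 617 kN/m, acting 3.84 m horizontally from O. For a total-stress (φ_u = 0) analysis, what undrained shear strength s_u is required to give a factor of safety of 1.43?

FS = s_u·L_a·R / (W·d), so s_u = FS·W·d / (L_a·R).
Arc length L_a = R·θ = 8.3·(98.5°·π/180) = 8.3·1.7191 = 14.27 m
s_u = 1.43·617·3.84 / (14.27·8.3) = 3388.1 / 118.43 = 28.61 kPa

s_u = 28.6 kPa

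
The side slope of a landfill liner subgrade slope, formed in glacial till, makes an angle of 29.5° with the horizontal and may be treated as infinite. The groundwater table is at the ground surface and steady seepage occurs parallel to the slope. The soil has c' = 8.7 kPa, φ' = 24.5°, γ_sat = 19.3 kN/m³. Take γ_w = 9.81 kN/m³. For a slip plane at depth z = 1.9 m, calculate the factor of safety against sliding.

FS = 0.95

With seepage parallel to the slope and the water table at the surface, the effective normal stress on the slip plane uses the buoyant unit weight γ' = γ_sat − γ_w while the driving shear stress uses γ_sat:
FS = [c' + γ' z cos²β tanφ'] / [γ_sat z sinβ cosβ]
γ' = 19.3 − 9.81 = 9.49 kN/m³
Numerator = 8.7 + 9.49·1.9·cos²29.5°·tan24.5° = 8.7 + 9.49·1.9·0.7575·0.4557 = 14.925 kPa
Denominator = 19.3·1.9·sin29.5°·cos29.5° = 19.3·1.9·0.4924·0.8704 = 15.716 kPa
FS = 14.925 / 15.716 = 0.950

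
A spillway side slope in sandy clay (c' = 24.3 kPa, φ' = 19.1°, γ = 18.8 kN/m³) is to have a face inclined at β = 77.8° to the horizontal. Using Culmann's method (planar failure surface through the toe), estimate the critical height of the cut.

H_c = 9.94 m

Culmann's analysis gives the critical failure plane at α_cr = (β + φ')/2 = (77.8 + 19.1)/2 = 48.5°, and the critical height
H_c = (4c'/γ) · sinβ cosφ' / [1 − cos(β − φ')]
    = (4·24.3/18.8) · sin77.8°·cos19.1° / [1 − cos(58.7°)]
    = 5.170 · 0.9774·0.9449 / [1 − 0.5195]
    = 5.170 · 0.9236 / 0.4805
    = 9.94 m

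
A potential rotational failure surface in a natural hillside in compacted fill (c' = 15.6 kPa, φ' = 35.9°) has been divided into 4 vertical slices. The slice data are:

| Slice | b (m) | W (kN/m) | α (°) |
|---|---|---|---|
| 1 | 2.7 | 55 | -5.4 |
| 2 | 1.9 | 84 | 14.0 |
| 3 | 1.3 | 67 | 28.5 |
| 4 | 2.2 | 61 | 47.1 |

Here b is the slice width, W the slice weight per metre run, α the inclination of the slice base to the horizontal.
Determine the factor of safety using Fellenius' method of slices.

Ordinary method of slices: FS = Σ[c'·Δl_i + (W_i cosα_i)·tanφ'] / Σ W_i sinα_i, with Δl_i = b_i / cosα_i.
Slice 1: Δl = 2.7/cos(-5.4°) = 2.712 m; N'_1 = 55·cos(-5.4°) = 54.8; c'Δl = 42.31; W sinα = -5.2
Slice 2: Δl = 1.9/cos14.0° = 1.958 m; N'_2 = 84·cos14.0° = 81.5; c'Δl = 30.55; W sinα = 20.3
Slice 3: Δl = 1.3/cos28.5° = 1.479 m; N'_3 = 67·cos28.5° = 58.9; c'Δl = 23.08; W sinα = 32.0
Slice 4: Δl = 2.2/cos47.1° = 3.232 m; N'_4 = 61·cos47.1° = 41.5; c'Δl = 50.42; W sinα = 44.7
Σc'Δl = 146.3 kN/m; ΣN' = 236.7 kN/m; ΣW sinα = 91.8 kN/m
Resisting = 146.3 + 236.7·tan35.9° = 146.3 + 171.3 = 317.7 kN/m
FS = 317.7 / 91.8 = 3.460

FS = 3.46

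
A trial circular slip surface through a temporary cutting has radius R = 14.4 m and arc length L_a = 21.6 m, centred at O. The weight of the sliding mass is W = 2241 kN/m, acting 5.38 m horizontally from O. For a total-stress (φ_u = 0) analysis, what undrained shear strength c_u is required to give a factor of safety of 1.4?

c_u = 54.3 kPa

FS = c_u·L_a·R / (W·d), so c_u = FS·W·d / (L_a·R).
c_u = 1.4·2241·5.38 / (21.60·14.4) = 16879.2 / 311.04 = 54.27 kPa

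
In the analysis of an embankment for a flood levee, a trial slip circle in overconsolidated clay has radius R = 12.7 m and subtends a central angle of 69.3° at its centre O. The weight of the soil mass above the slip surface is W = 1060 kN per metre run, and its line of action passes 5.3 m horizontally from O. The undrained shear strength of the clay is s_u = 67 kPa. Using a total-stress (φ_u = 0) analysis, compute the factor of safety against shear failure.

Taking moments about the centre O, the resisting moment is provided by the undrained shear strength acting along the arc:
Arc length L_a = R·θ = 12.7·(69.3°·π/180) = 12.7·1.2095 = 15.36 m
M_R = s_u·L_a·R = 67·15.36·12.7 = 13070.5 kN·m/m
M_D = W·d = 1060·5.3 = 5618.0 kN·m/m
FS = M_R / M_D = 13070.5 / 5618.0 = 2.327

FS = 2.33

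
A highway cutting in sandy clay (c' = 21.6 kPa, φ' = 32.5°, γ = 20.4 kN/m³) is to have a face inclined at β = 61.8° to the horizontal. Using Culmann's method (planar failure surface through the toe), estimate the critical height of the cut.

H_c = 24.61 m

Culmann's analysis gives the critical failure plane at α_cr = (β + φ')/2 = (61.8 + 32.5)/2 = 47.1°, and the critical height
H_c = (4c'/γ) · sinβ cosφ' / [1 − cos(β − φ')]
    = (4·21.6/20.4) · sin61.8°·cos32.5° / [1 − cos(29.3°)]
    = 4.235 · 0.8813·0.8434 / [1 − 0.8721]
    = 4.235 · 0.7433 / 0.1279
    = 24.61 m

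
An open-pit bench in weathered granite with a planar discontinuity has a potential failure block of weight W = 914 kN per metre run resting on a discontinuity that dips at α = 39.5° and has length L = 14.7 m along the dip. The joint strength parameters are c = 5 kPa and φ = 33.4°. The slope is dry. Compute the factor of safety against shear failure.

Resolving the block weight along and normal to the plane and applying the Mohr–Coulomb strength on the joint:
N' = W cosα = 914·cos39.5° = 705.3 kN/m
Driving force T = W sinα = 914·sin39.5° = 581.4 kN/m
Resisting force R = c·L + N'·tanφ = 5·14.7 + 705.3·tan33.4° = 73.5 + 465.0 = 538.5 kN/m
FS = R / T = 538.5 / 581.4 = 0.926

FS = 0.93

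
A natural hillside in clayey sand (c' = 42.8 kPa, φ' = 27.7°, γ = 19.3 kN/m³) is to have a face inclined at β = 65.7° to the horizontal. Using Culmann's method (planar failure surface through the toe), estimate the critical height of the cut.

Culmann's analysis gives the critical failure plane at α_cr = (β + φ')/2 = (65.7 + 27.7)/2 = 46.7°, and the critical height
H_c = (4c'/γ) · sinβ cosφ' / [1 − cos(β − φ')]
    = (4·42.8/19.3) · sin65.7°·cos27.7° / [1 − cos(38.0°)]
    = 8.870 · 0.9114·0.8854 / [1 − 0.7880]
    = 8.870 · 0.8070 / 0.2120
    = 33.77 m

H_c = 33.77 m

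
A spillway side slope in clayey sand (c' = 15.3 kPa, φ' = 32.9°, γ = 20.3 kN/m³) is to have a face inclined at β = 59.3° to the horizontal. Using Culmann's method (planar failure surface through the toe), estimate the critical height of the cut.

Culmann's analysis gives the critical failure plane at α_cr = (β + φ')/2 = (59.3 + 32.9)/2 = 46.1°, and the critical height
H_c = (4c'/γ) · sinβ cosφ' / [1 − cos(β − φ')]
    = (4·15.3/20.3) · sin59.3°·cos32.9° / [1 − cos(26.4°)]
    = 3.015 · 0.8599·0.8396 / [1 − 0.8957]
    = 3.015 · 0.7219 / 0.1043
    = 20.87 m

H_c = 20.87 m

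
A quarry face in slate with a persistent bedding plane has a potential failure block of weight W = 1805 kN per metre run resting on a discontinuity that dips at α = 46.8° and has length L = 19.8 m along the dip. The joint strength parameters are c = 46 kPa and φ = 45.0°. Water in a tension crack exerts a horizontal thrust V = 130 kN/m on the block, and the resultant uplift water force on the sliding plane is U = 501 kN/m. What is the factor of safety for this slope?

FS = 1.10

Resolving the block weight along and normal to the plane and applying the Mohr–Coulomb strength on the joint:
N' = W cosα − U − V sinα = 1805·cos46.8° − 501 − 130·sin46.8° = 639.8 kN/m
Driving force T = W sinα + V cosα = 1805·sin46.8° + 130·cos46.8° = 1404.8 kN/m
Resisting force R = c·L + N'·tanφ = 46·19.8 + 639.8·tan45.0° = 910.8 + 639.8 = 1550.6 kN/m
FS = R / T = 1550.6 / 1404.8 = 1.104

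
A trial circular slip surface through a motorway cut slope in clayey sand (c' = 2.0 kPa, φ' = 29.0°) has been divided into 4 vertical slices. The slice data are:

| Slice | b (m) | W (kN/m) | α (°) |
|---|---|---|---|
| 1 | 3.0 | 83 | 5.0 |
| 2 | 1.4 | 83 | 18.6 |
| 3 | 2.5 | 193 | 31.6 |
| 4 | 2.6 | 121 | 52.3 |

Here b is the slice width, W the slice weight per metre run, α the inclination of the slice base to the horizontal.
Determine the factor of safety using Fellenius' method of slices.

Ordinary method of slices: FS = Σ[c'·Δl_i + (W_i cosα_i)·tanφ'] / Σ W_i sinα_i, with Δl_i = b_i / cosα_i.
Slice 1: Δl = 3.0/cos5.0° = 3.011 m; N'_1 = 83·cos5.0° = 82.7; c'Δl = 6.02; W sinα = 7.2
Slice 2: Δl = 1.4/cos18.6° = 1.477 m; N'_2 = 83·cos18.6° = 78.7; c'Δl = 2.95; W sinα = 26.5
Slice 3: Δl = 2.5/cos31.6° = 2.935 m; N'_3 = 193·cos31.6° = 164.4; c'Δl = 5.87; W sinα = 101.1
Slice 4: Δl = 2.6/cos52.3° = 4.252 m; N'_4 = 121·cos52.3° = 74.0; c'Δl = 8.50; W sinα = 95.7
Σc'Δl = 23.4 kN/m; ΣN' = 399.7 kN/m; ΣW sinα = 230.6 kN/m
Resisting = 23.4 + 399.7·tan29.0° = 23.4 + 221.6 = 244.9 kN/m
FS = 244.9 / 230.6 = 1.062

FS = 1.06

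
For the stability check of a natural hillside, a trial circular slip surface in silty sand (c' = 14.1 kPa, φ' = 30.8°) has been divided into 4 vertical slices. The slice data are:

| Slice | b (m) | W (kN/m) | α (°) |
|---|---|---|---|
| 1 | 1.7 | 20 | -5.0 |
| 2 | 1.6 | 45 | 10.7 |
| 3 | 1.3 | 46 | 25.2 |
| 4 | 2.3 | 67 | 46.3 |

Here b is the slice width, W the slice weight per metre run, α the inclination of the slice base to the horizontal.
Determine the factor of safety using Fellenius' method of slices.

Ordinary method of slices: FS = Σ[c'·Δl_i + (W_i cosα_i)·tanφ'] / Σ W_i sinα_i, with Δl_i = b_i / cosα_i.
Slice 1: Δl = 1.7/cos(-5.0°) = 1.706 m; N'_1 = 20·cos(-5.0°) = 19.9; c'Δl = 24.06; W sinα = -1.7
Slice 2: Δl = 1.6/cos10.7° = 1.628 m; N'_2 = 45·cos10.7° = 44.2; c'Δl = 22.96; W sinα = 8.4
Slice 3: Δl = 1.3/cos25.2° = 1.437 m; N'_3 = 46·cos25.2° = 41.6; c'Δl = 20.26; W sinα = 19.6
Slice 4: Δl = 2.3/cos46.3° = 3.329 m; N'_4 = 67·cos46.3° = 46.3; c'Δl = 46.94; W sinα = 48.4
Σc'Δl = 114.2 kN/m; ΣN' = 152.1 kN/m; ΣW sinα = 74.6 kN/m
Resisting = 114.2 + 152.1·tan30.8° = 114.2 + 90.6 = 204.9 kN/m
FS = 204.9 / 74.6 = 2.745

FS = 2.74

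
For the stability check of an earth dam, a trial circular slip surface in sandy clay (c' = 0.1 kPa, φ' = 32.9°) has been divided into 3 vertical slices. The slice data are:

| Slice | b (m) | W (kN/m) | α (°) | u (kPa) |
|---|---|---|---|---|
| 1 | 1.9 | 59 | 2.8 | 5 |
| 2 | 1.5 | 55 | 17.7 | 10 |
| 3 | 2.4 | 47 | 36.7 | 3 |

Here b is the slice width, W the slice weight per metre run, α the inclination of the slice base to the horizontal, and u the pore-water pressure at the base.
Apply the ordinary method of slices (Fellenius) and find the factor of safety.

FS = 1.57

Ordinary method of slices: FS = Σ[c'·Δl_i + (W_i cosα_i − u_i·Δl_i)·tanφ'] / Σ W_i sinα_i, with Δl_i = b_i / cosα_i.
Slice 1: Δl = 1.9/cos2.8° = 1.902 m; N'_1 = 59·cos2.8° − 5·1.902 = 49.4; c'Δl = 0.19; W sinα = 2.9
Slice 2: Δl = 1.5/cos17.7° = 1.575 m; N'_2 = 55·cos17.7° − 10·1.575 = 36.7; c'Δl = 0.16; W sinα = 16.7
Slice 3: Δl = 2.4/cos36.7° = 2.993 m; N'_3 = 47·cos36.7° − 3·2.993 = 28.7; c'Δl = 0.30; W sinα = 28.1
Σc'Δl = 0.6 kN/m; ΣN' = 114.8 kN/m; ΣW sinα = 47.7 kN/m
Resisting = 0.6 + 114.8·tan32.9° = 0.6 + 74.2 = 74.9 kN/m
FS = 74.9 / 47.7 = 1.570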